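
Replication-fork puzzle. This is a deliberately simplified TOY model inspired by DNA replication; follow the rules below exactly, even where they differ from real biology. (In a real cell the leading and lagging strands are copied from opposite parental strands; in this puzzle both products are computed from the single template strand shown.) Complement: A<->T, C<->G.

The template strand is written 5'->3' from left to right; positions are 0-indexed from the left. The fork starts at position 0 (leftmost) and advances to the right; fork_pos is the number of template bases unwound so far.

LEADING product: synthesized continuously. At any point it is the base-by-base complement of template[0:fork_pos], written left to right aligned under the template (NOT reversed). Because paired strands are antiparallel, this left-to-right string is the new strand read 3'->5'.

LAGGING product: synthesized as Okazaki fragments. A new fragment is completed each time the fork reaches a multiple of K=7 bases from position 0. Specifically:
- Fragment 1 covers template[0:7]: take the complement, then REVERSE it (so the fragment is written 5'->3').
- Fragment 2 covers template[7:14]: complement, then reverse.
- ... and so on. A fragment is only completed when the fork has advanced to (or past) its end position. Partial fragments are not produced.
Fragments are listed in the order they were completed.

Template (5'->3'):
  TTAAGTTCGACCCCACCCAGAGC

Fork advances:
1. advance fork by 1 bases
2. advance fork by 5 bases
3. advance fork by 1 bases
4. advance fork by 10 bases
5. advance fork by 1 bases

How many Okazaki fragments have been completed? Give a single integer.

Step 1: advance 1 -> fork_pos = 0 + 1 = 1. Next multiple of 7 is 7 (not reached); still 0 fragment(s).
Step 2: advance 5 -> fork_pos = 1 + 5 = 6. Next multiple of 7 is 7 (not reached); still 0 fragment(s).
Step 3: advance 1 -> fork_pos = 6 + 1 = 7. Reached multiple(s) of 7: 7 -> fragment 1 completed (1 total).
Step 4: advance 10 -> fork_pos = 7 + 10 = 17. Reached multiple(s) of 7: 14 -> fragment 2 completed (2 total).
Step 5: advance 1 -> fork_pos = 17 + 1 = 18. Next multiple of 7 is 21 (not reached); still 2 fragment(s).
Check: final fork_pos = 18; the multiples of 7 that are <= 18 are 7..14 -> 18 // 7 = 2 completed fragment(s).

Answer: 2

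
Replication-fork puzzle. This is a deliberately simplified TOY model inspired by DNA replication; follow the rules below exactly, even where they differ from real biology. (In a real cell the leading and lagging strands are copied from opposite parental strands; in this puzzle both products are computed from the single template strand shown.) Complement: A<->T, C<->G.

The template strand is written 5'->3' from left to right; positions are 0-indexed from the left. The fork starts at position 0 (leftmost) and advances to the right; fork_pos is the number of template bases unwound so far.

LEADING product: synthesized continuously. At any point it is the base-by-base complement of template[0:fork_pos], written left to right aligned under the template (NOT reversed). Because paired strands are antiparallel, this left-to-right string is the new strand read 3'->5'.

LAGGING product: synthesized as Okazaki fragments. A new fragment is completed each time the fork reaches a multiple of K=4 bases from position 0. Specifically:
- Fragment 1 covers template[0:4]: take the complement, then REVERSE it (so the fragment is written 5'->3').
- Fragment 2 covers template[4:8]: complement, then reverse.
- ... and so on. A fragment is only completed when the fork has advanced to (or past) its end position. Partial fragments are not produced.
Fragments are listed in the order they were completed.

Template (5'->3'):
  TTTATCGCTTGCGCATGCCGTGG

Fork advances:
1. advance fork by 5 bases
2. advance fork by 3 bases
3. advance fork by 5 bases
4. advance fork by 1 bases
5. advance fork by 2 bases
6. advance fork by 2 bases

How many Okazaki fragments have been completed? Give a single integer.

Step 1: advance 5 -> fork_pos = 0 + 5 = 5. Reached multiple(s) of 4: 4 -> fragment 1 completed (1 total).
Step 2: advance 3 -> fork_pos = 5 + 3 = 8. Reached multiple(s) of 4: 8 -> fragment 2 completed (2 total).
Step 3: advance 5 -> fork_pos = 8 + 5 = 13. Reached multiple(s) of 4: 12 -> fragment 3 completed (3 total).
Step 4: advance 1 -> fork_pos = 13 + 1 = 14. Next multiple of 4 is 16 (not reached); still 3 fragment(s).
Step 5: advance 2 -> fork_pos = 14 + 2 = 16. Reached multiple(s) of 4: 16 -> fragment 4 completed (4 total).
Step 6: advance 2 -> fork_pos = 16 + 2 = 18. Next multiple of 4 is 20 (not reached); still 4 fragment(s).
Check: final fork_pos = 18; the multiples of 4 that are <= 18 are 4..16 -> 18 // 4 = 4 completed fragment(s).

Answer: 4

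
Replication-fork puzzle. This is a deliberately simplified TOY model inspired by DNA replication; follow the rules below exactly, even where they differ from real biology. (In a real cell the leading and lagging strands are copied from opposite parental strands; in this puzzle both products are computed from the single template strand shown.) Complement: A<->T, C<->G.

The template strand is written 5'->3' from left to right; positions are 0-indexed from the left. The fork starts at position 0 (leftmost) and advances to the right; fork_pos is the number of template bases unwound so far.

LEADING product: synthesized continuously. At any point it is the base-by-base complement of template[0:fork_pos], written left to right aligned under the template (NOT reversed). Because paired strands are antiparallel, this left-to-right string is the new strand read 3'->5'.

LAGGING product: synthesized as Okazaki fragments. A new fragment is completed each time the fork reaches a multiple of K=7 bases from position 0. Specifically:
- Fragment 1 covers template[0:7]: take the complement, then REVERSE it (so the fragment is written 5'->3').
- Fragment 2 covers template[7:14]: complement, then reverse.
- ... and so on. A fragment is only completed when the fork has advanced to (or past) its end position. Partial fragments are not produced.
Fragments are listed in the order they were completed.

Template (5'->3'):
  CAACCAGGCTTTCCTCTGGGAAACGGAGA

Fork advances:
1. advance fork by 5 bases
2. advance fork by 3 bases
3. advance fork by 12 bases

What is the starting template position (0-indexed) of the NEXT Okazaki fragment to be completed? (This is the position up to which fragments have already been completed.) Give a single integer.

Answer: 14

Derivation:
Step 1: advance 5 -> fork_pos = 0 + 5 = 5. Next multiple of 7 is 7 (not reached); still 0 fragment(s).
Step 2: advance 3 -> fork_pos = 5 + 3 = 8. Reached multiple(s) of 7: 7 -> fragment 1 completed (1 total).
Step 3: advance 12 -> fork_pos = 8 + 12 = 20. Reached multiple(s) of 7: 14 -> fragment 2 completed (2 total).
2 fragment(s) completed, covering template[0:14] (2 x 7 = 14). The next fragment, fragment 3, covers template[14:21], so it starts at position 14.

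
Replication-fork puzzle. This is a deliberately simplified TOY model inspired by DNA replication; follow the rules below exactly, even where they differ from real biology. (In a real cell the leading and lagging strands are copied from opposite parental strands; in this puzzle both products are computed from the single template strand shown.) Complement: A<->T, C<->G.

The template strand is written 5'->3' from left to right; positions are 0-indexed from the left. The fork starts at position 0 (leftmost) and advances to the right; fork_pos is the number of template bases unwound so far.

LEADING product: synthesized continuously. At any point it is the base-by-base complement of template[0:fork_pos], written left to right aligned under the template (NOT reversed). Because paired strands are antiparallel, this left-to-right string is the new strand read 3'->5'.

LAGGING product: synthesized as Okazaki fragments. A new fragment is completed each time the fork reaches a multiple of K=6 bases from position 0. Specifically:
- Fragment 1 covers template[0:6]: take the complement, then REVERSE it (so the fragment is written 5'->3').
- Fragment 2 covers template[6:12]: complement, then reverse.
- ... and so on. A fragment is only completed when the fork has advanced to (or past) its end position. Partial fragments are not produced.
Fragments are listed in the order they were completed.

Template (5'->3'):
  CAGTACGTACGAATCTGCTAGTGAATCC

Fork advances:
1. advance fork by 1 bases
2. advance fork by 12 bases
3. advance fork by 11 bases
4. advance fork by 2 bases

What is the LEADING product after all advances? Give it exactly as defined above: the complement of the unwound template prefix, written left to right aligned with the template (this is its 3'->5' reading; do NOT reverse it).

Answer: GTCATGCATGCTTAGACGATCACTTA

Derivation:
Step 1: advance 1 -> fork_pos = 0 + 1 = 1.
Step 2: advance 12 -> fork_pos = 1 + 12 = 13.
Step 3: advance 11 -> fork_pos = 13 + 11 = 24.
Step 4: advance 2 -> fork_pos = 24 + 2 = 26.
Unwound prefix: template[0:26] = CAGTACGTACGAATCTGCTAGTGAAT
Complement it base by base (A<->T, C<->G), keeping left-to-right order:
  [0:5] CAGTA -> GTCAT
  [5:10] CGTAC -> GCATG
  [10:15] GAATC -> CTTAG
  [15:20] TGCTA -> ACGAT
  [20:25] GTGAA -> CACTT
  [25:26] T -> A
Concatenate: GTCATGCATGCTTAGACGATCACTTA (length 26; written aligned with the template, i.e. 3'->5').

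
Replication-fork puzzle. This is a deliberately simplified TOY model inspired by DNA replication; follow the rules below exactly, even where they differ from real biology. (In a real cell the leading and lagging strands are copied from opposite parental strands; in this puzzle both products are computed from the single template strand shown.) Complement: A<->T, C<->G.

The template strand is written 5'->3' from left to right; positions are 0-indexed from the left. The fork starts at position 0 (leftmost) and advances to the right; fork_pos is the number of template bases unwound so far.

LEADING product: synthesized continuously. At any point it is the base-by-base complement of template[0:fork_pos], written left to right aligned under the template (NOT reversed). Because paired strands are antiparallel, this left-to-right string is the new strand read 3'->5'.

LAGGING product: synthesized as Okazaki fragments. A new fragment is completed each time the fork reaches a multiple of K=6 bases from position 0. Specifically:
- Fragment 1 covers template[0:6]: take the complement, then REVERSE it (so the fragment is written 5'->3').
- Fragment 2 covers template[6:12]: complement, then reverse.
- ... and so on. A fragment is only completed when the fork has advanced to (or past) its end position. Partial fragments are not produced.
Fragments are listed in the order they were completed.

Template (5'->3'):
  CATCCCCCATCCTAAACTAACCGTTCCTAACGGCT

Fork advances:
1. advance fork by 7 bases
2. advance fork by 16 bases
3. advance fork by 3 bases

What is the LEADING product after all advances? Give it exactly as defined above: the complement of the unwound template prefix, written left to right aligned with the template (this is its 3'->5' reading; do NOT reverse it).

Answer: GTAGGGGGTAGGATTTGATTGGCAAG

Derivation:
Step 1: advance 7 -> fork_pos = 0 + 7 = 7.
Step 2: advance 16 -> fork_pos = 7 + 16 = 23.
Step 3: advance 3 -> fork_pos = 23 + 3 = 26.
Unwound prefix: template[0:26] = CATCCCCCATCCTAAACTAACCGTTC
Complement it base by base (A<->T, C<->G), keeping left-to-right order:
  [0:5] CATCC -> GTAGG
  [5:10] CCCAT -> GGGTA
  [10:15] CCTAA -> GGATT
  [15:20] ACTAA -> TGATT
  [20:25] CCGTT -> GGCAA
  [25:26] C -> G
Concatenate: GTAGGGGGTAGGATTTGATTGGCAAG (length 26; written aligned with the template, i.e. 3'->5').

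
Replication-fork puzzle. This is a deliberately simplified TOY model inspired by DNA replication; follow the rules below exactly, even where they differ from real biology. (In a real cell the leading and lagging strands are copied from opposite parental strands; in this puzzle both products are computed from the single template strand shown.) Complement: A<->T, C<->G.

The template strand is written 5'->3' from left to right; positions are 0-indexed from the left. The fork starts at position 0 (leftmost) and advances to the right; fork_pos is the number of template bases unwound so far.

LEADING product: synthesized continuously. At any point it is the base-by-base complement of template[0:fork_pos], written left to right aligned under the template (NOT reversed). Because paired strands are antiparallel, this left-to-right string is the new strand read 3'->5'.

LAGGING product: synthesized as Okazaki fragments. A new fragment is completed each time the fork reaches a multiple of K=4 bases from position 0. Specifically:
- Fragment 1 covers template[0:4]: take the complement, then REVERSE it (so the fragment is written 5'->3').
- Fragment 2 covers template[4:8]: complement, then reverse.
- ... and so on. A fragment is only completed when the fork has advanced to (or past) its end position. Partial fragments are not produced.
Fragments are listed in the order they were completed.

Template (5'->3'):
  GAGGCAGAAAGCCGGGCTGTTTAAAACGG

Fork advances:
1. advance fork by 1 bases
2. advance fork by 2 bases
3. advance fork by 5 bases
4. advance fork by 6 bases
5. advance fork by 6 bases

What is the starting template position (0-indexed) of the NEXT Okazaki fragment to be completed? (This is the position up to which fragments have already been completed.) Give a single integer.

Step 1: advance 1 -> fork_pos = 0 + 1 = 1. Next multiple of 4 is 4 (not reached); still 0 fragment(s).
Step 2: advance 2 -> fork_pos = 1 + 2 = 3. Next multiple of 4 is 4 (not reached); still 0 fragment(s).
Step 3: advance 5 -> fork_pos = 3 + 5 = 8. Reached multiple(s) of 4: 4, 8 -> fragments 1-2 completed (2 total).
Step 4: advance 6 -> fork_pos = 8 + 6 = 14. Reached multiple(s) of 4: 12 -> fragment 3 completed (3 total).
Step 5: advance 6 -> fork_pos = 14 + 6 = 20. Reached multiple(s) of 4: 16, 20 -> fragments 4-5 completed (5 total).
5 fragment(s) completed, covering template[0:20] (5 x 4 = 20). The next fragment, fragment 6, covers template[20:24], so it starts at position 20.

Answer: 20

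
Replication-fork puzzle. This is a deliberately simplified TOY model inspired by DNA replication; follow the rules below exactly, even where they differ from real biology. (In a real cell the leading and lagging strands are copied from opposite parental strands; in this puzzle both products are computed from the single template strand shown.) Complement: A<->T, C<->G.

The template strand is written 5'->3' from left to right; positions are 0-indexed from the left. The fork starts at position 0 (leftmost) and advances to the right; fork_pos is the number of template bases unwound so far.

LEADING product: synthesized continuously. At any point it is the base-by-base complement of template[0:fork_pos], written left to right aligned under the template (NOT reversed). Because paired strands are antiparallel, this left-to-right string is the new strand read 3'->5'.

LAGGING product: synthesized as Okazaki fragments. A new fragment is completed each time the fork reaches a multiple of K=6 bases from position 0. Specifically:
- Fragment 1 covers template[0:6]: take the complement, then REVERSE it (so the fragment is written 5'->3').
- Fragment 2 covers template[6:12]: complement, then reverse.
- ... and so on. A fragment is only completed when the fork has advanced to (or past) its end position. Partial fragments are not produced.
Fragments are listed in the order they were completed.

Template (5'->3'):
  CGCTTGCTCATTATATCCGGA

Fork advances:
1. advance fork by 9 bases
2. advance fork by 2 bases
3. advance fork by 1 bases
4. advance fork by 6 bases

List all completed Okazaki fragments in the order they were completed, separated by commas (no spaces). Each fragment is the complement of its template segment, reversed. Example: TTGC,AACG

Step 1: advance 9 -> fork_pos = 0 + 9 = 9. Reached multiple(s) of 6: 6 -> fragment 1 completed (1 total).
Step 2: advance 2 -> fork_pos = 9 + 2 = 11. Next multiple of 6 is 12 (not reached); still 1 fragment(s).
Step 3: advance 1 -> fork_pos = 11 + 1 = 12. Reached multiple(s) of 6: 12 -> fragment 2 completed (2 total).
Step 4: advance 6 -> fork_pos = 12 + 6 = 18. Reached multiple(s) of 6: 18 -> fragment 3 completed (3 total).
Final fork_pos = 18, so 3 fragment(s) are complete. Build each: template segment -> complement -> reverse.
Fragment 1: template[0:6] = CGCTTG -> complement GCGAAC -> reversed CAAGCG
Fragment 2: template[6:12] = CTCATT -> complement GAGTAA -> reversed AATGAG
Fragment 3: template[12:18] = ATATCC -> complement TATAGG -> reversed GGATAT

Answer: CAAGCG,AATGAG,GGATAT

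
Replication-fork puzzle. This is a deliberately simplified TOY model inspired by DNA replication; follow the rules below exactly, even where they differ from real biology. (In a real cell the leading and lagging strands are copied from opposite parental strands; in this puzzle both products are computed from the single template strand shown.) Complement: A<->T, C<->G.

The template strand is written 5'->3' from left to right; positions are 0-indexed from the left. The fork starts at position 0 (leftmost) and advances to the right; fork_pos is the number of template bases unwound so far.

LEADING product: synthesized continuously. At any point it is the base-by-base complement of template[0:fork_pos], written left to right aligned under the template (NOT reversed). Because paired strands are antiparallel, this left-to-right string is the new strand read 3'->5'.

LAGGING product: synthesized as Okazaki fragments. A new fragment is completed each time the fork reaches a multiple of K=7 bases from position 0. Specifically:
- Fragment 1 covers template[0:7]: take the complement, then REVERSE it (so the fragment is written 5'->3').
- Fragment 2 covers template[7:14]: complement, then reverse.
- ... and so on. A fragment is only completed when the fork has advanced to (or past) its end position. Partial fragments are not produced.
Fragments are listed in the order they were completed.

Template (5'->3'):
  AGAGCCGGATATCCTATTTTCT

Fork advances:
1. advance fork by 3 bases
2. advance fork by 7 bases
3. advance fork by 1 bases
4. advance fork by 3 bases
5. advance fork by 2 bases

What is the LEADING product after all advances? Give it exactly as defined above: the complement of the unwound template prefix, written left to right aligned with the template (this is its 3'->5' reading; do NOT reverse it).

Step 1: advance 3 -> fork_pos = 0 + 3 = 3.
Step 2: advance 7 -> fork_pos = 3 + 7 = 10.
Step 3: advance 1 -> fork_pos = 10 + 1 = 11.
Step 4: advance 3 -> fork_pos = 11 + 3 = 14.
Step 5: advance 2 -> fork_pos = 14 + 2 = 16.
Unwound prefix: template[0:16] = AGAGCCGGATATCCTA
Complement it base by base (A<->T, C<->G), keeping left-to-right order:
  [0:5] AGAGC -> TCTCG
  [5:10] CGGAT -> GCCTA
  [10:15] ATCCT -> TAGGA
  [15:16] A -> T
Concatenate: TCTCGGCCTATAGGAT (length 16; written aligned with the template, i.e. 3'->5').

Answer: TCTCGGCCTATAGGAT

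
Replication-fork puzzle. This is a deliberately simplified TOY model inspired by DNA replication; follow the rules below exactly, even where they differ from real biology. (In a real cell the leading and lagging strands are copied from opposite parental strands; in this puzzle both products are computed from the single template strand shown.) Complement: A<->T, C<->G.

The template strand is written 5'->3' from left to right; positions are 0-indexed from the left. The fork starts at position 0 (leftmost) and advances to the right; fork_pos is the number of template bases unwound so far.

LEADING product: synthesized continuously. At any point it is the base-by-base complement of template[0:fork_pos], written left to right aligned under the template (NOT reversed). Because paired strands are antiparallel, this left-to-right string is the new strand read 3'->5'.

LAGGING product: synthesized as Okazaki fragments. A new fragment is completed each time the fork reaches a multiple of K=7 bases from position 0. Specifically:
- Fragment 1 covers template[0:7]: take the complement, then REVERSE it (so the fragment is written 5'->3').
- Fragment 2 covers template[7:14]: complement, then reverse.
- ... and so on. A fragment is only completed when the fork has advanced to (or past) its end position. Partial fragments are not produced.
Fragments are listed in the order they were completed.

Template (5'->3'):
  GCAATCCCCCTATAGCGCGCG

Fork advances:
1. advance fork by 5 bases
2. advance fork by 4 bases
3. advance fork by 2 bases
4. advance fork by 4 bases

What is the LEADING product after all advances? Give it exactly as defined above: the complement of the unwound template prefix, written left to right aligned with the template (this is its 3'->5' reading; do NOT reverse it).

Answer: CGTTAGGGGGATATC

Derivation:
Step 1: advance 5 -> fork_pos = 0 + 5 = 5.
Step 2: advance 4 -> fork_pos = 5 + 4 = 9.
Step 3: advance 2 -> fork_pos = 9 + 2 = 11.
Step 4: advance 4 -> fork_pos = 11 + 4 = 15.
Unwound prefix: template[0:15] = GCAATCCCCCTATAG
Complement it base by base (A<->T, C<->G), keeping left-to-right order:
  [0:5] GCAAT -> CGTTA
  [5:10] CCCCC -> GGGGG
  [10:15] TATAG -> ATATC
Concatenate: CGTTAGGGGGATATC (length 15; written aligned with the template, i.e. 3'->5').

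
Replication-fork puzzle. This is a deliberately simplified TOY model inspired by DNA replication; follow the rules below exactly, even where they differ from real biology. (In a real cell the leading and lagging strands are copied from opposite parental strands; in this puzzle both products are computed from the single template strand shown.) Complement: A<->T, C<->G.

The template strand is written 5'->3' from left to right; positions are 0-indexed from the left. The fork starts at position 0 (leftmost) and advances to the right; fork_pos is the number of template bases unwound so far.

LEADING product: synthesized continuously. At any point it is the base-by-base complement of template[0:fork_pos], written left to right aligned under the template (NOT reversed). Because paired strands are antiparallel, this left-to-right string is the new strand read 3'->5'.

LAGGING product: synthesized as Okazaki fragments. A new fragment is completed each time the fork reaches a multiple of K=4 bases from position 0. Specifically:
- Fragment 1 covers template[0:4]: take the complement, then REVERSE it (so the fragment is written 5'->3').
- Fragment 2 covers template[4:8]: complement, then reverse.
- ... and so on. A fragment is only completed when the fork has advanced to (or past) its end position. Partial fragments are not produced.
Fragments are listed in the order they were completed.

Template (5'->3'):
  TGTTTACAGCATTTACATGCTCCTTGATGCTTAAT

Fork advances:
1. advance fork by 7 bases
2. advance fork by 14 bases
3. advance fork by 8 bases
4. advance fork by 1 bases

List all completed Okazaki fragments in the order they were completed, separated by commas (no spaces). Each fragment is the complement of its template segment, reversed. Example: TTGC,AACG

Answer: AACA,TGTA,ATGC,GTAA,GCAT,AGGA,ATCA

Derivation:
Step 1: advance 7 -> fork_pos = 0 + 7 = 7. Reached multiple(s) of 4: 4 -> fragment 1 completed (1 total).
Step 2: advance 14 -> fork_pos = 7 + 14 = 21. Reached multiple(s) of 4: 8, 12, 16, 20 -> fragments 2-5 completed (5 total).
Step 3: advance 8 -> fork_pos = 21 + 8 = 29. Reached multiple(s) of 4: 24, 28 -> fragments 6-7 completed (7 total).
Step 4: advance 1 -> fork_pos = 29 + 1 = 30. Next multiple of 4 is 32 (not reached); still 7 fragment(s).
Final fork_pos = 30, so 7 fragment(s) are complete. Build each: template segment -> complement -> reverse.
Fragment 1: template[0:4] = TGTT -> complement ACAA -> reversed AACA
Fragment 2: template[4:8] = TACA -> complement ATGT -> reversed TGTA
Fragment 3: template[8:12] = GCAT -> complement CGTA -> reversed ATGC
Fragment 4: template[12:16] = TTAC -> complement AATG -> reversed GTAA
Fragment 5: template[16:20] = ATGC -> complement TACG -> reversed GCAT
Fragment 6: template[20:24] = TCCT -> complement AGGA -> reversed AGGA
Fragment 7: template[24:28] = TGAT -> complement ACTA -> reversed ATCA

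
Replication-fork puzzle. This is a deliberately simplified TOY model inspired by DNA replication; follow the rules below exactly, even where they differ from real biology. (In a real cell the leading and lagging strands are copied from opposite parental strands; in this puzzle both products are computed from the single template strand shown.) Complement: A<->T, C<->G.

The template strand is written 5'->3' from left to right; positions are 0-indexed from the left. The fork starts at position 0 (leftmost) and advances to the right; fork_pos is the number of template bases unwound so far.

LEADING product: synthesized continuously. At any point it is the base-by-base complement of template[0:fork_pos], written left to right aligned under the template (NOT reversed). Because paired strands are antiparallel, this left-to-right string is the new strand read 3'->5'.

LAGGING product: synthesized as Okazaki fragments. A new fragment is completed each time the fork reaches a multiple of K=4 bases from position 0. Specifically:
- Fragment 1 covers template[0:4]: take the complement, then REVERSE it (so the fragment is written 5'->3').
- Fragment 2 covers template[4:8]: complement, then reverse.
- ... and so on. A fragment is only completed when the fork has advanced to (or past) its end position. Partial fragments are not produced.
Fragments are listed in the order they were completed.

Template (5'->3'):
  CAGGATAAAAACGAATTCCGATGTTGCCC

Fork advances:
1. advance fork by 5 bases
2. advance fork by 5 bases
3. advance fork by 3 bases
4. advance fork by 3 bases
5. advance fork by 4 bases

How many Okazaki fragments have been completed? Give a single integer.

Answer: 5

Derivation:
Step 1: advance 5 -> fork_pos = 0 + 5 = 5. Reached multiple(s) of 4: 4 -> fragment 1 completed (1 total).
Step 2: advance 5 -> fork_pos = 5 + 5 = 10. Reached multiple(s) of 4: 8 -> fragment 2 completed (2 total).
Step 3: advance 3 -> fork_pos = 10 + 3 = 13. Reached multiple(s) of 4: 12 -> fragment 3 completed (3 total).
Step 4: advance 3 -> fork_pos = 13 + 3 = 16. Reached multiple(s) of 4: 16 -> fragment 4 completed (4 total).
Step 5: advance 4 -> fork_pos = 16 + 4 = 20. Reached multiple(s) of 4: 20 -> fragment 5 completed (5 total).
Check: final fork_pos = 20; the multiples of 4 that are <= 20 are 4..20 -> 20 // 4 = 5 completed fragment(s).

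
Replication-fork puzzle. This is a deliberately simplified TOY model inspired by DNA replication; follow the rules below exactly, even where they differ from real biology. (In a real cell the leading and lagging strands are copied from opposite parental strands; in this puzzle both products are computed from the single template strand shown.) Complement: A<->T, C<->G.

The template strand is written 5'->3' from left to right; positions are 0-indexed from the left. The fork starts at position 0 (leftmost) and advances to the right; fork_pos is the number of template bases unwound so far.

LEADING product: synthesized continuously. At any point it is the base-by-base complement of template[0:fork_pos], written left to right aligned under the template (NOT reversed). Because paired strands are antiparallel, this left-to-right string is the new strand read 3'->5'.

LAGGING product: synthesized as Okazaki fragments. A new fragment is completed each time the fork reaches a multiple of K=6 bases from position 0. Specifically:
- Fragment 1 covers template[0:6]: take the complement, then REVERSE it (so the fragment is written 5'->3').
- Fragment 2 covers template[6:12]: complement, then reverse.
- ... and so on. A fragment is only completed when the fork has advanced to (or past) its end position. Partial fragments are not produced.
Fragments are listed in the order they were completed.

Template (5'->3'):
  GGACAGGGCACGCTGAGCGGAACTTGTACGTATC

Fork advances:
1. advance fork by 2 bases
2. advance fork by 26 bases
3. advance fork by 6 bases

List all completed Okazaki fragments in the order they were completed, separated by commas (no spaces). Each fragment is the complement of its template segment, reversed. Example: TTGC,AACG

Step 1: advance 2 -> fork_pos = 0 + 2 = 2. Next multiple of 6 is 6 (not reached); still 0 fragment(s).
Step 2: advance 26 -> fork_pos = 2 + 26 = 28. Reached multiple(s) of 6: 6, 12, 18, 24 -> fragments 1-4 completed (4 total).
Step 3: advance 6 -> fork_pos = 28 + 6 = 34. Reached multiple(s) of 6: 30 -> fragment 5 completed (5 total).
Final fork_pos = 34, so 5 fragment(s) are complete. Build each: template segment -> complement -> reverse.
Fragment 1: template[0:6] = GGACAG -> complement CCTGTC -> reversed CTGTCC
Fragment 2: template[6:12] = GGCACG -> complement CCGTGC -> reversed CGTGCC
Fragment 3: template[12:18] = CTGAGC -> complement GACTCG -> reversed GCTCAG
Fragment 4: template[18:24] = GGAACT -> complement CCTTGA -> reversed AGTTCC
Fragment 5: template[24:30] = TGTACG -> complement ACATGC -> reversed CGTACA

Answer: CTGTCC,CGTGCC,GCTCAG,AGTTCC,CGTACA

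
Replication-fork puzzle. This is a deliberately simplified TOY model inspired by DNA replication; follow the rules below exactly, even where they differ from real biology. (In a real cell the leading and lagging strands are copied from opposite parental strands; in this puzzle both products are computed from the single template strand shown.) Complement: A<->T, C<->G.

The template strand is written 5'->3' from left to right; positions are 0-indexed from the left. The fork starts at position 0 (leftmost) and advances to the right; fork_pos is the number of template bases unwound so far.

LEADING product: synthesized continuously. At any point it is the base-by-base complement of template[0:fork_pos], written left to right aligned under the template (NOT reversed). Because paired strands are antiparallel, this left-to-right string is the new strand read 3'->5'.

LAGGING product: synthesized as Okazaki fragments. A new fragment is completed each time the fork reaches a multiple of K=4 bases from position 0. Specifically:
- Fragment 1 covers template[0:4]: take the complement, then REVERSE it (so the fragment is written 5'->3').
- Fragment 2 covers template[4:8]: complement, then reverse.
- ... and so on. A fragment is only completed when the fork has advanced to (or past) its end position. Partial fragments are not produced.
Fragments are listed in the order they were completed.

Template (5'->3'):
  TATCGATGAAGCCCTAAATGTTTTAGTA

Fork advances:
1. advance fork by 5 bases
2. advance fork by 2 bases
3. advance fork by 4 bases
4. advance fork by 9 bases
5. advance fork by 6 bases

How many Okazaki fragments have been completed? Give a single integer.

Answer: 6

Derivation:
Step 1: advance 5 -> fork_pos = 0 + 5 = 5. Reached multiple(s) of 4: 4 -> fragment 1 completed (1 total).
Step 2: advance 2 -> fork_pos = 5 + 2 = 7. Next multiple of 4 is 8 (not reached); still 1 fragment(s).
Step 3: advance 4 -> fork_pos = 7 + 4 = 11. Reached multiple(s) of 4: 8 -> fragment 2 completed (2 total).
Step 4: advance 9 -> fork_pos = 11 + 9 = 20. Reached multiple(s) of 4: 12, 16, 20 -> fragments 3-5 completed (5 total).
Step 5: advance 6 -> fork_pos = 20 + 6 = 26. Reached multiple(s) of 4: 24 -> fragment 6 completed (6 total).
Check: final fork_pos = 26; the multiples of 4 that are <= 26 are 4..24 -> 26 // 4 = 6 completed fragment(s).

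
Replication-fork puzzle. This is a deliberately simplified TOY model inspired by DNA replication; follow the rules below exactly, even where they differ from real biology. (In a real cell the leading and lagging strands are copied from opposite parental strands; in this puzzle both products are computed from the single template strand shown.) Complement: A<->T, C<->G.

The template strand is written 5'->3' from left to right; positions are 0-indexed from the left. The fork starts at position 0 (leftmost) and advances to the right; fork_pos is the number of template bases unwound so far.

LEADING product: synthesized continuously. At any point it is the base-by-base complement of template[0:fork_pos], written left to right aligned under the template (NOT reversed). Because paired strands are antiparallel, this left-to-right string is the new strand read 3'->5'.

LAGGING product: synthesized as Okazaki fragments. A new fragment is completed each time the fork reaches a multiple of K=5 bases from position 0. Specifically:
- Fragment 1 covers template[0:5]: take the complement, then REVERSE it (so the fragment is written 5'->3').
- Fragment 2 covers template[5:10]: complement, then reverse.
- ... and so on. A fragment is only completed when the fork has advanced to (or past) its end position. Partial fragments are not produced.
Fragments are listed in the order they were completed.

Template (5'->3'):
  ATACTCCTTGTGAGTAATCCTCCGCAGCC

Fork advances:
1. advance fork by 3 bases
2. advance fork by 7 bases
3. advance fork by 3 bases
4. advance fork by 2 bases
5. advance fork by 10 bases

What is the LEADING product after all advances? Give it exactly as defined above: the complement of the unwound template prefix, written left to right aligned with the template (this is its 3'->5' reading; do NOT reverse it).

Answer: TATGAGGAACACTCATTAGGAGGCG

Derivation:
Step 1: advance 3 -> fork_pos = 0 + 3 = 3.
Step 2: advance 7 -> fork_pos = 3 + 7 = 10.
Step 3: advance 3 -> fork_pos = 10 + 3 = 13.
Step 4: advance 2 -> fork_pos = 13 + 2 = 15.
Step 5: advance 10 -> fork_pos = 15 + 10 = 25.
Unwound prefix: template[0:25] = ATACTCCTTGTGAGTAATCCTCCGC
Complement it base by base (A<->T, C<->G), keeping left-to-right order:
  [0:5] ATACT -> TATGA
  [5:10] CCTTG -> GGAAC
  [10:15] TGAGT -> ACTCA
  [15:20] AATCC -> TTAGG
  [20:25] TCCGC -> AGGCG
Concatenate: TATGAGGAACACTCATTAGGAGGCG (length 25; written aligned with the template, i.e. 3'->5').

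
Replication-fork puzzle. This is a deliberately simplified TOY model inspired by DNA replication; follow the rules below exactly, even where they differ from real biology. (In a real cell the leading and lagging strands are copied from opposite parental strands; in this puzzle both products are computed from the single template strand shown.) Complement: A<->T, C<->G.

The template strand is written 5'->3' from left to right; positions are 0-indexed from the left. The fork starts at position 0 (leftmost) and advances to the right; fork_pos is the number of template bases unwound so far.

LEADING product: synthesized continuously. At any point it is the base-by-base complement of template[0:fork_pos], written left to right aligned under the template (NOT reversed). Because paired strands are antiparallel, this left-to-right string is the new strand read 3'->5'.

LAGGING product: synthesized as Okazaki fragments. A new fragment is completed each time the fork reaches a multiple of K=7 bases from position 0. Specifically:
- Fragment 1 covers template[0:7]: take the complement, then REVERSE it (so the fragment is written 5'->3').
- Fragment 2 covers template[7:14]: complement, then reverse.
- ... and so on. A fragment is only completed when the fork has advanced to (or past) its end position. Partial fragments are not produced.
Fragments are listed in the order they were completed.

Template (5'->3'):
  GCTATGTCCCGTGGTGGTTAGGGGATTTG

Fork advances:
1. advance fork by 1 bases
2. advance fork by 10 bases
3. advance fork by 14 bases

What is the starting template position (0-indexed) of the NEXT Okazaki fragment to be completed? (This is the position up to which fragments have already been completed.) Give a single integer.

Step 1: advance 1 -> fork_pos = 0 + 1 = 1. Next multiple of 7 is 7 (not reached); still 0 fragment(s).
Step 2: advance 10 -> fork_pos = 1 + 10 = 11. Reached multiple(s) of 7: 7 -> fragment 1 completed (1 total).
Step 3: advance 14 -> fork_pos = 11 + 14 = 25. Reached multiple(s) of 7: 14, 21 -> fragments 2-3 completed (3 total).
3 fragment(s) completed, covering template[0:21] (3 x 7 = 21). The next fragment, fragment 4, covers template[21:28], so it starts at position 21.

Answer: 21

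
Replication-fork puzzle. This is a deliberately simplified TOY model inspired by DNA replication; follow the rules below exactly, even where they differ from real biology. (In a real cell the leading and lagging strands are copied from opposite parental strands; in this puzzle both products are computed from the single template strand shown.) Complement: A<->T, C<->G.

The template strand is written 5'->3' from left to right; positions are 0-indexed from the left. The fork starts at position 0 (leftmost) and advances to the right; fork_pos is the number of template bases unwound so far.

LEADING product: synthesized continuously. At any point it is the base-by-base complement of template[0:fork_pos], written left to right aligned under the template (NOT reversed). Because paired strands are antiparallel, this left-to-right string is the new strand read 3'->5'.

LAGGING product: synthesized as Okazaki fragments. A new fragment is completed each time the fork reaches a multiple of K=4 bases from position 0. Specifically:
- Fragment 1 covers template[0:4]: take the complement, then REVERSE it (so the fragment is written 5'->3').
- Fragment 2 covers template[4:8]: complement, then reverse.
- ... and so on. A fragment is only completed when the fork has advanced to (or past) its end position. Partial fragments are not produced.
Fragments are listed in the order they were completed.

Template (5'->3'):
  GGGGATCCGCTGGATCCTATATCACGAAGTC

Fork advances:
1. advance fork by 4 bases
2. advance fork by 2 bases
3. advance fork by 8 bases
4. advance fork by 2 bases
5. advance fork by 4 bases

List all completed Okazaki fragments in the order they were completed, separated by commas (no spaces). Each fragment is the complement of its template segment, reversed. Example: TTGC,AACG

Step 1: advance 4 -> fork_pos = 0 + 4 = 4. Reached multiple(s) of 4: 4 -> fragment 1 completed (1 total).
Step 2: advance 2 -> fork_pos = 4 + 2 = 6. Next multiple of 4 is 8 (not reached); still 1 fragment(s).
Step 3: advance 8 -> fork_pos = 6 + 8 = 14. Reached multiple(s) of 4: 8, 12 -> fragments 2-3 completed (3 total).
Step 4: advance 2 -> fork_pos = 14 + 2 = 16. Reached multiple(s) of 4: 16 -> fragment 4 completed (4 total).
Step 5: advance 4 -> fork_pos = 16 + 4 = 20. Reached multiple(s) of 4: 20 -> fragment 5 completed (5 total).
Final fork_pos = 20, so 5 fragment(s) are complete. Build each: template segment -> complement -> reverse.
Fragment 1: template[0:4] = GGGG -> complement CCCC -> reversed CCCC
Fragment 2: template[4:8] = ATCC -> complement TAGG -> reversed GGAT
Fragment 3: template[8:12] = GCTG -> complement CGAC -> reversed CAGC
Fragment 4: template[12:16] = GATC -> complement CTAG -> reversed GATC
Fragment 5: template[16:20] = CTAT -> complement GATA -> reversed ATAG

Answer: CCCC,GGAT,CAGC,GATC,ATAG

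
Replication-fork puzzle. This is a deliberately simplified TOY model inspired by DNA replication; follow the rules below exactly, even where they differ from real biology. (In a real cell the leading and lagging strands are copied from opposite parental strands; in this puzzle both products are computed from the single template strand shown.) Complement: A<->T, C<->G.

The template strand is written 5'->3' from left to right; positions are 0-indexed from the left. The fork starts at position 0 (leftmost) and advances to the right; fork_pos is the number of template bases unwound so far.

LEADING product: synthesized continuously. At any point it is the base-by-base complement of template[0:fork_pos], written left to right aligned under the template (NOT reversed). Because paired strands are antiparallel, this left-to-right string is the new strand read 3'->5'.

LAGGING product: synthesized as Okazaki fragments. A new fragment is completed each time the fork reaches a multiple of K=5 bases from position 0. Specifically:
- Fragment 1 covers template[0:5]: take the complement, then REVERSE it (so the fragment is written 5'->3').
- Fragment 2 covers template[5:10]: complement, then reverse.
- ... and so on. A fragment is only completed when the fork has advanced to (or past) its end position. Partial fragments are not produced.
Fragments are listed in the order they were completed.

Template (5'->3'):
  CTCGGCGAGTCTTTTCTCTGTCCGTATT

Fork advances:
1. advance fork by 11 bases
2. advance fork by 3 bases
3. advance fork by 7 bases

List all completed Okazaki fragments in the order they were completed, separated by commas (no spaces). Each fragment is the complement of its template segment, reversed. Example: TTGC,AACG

Answer: CCGAG,ACTCG,AAAAG,CAGAG

Derivation:
Step 1: advance 11 -> fork_pos = 0 + 11 = 11. Reached multiple(s) of 5: 5, 10 -> fragments 1-2 completed (2 total).
Step 2: advance 3 -> fork_pos = 11 + 3 = 14. Next multiple of 5 is 15 (not reached); still 2 fragment(s).
Step 3: advance 7 -> fork_pos = 14 + 7 = 21. Reached multiple(s) of 5: 15, 20 -> fragments 3-4 completed (4 total).
Final fork_pos = 21, so 4 fragment(s) are complete. Build each: template segment -> complement -> reverse.
Fragment 1: template[0:5] = CTCGG -> complement GAGCC -> reversed CCGAG
Fragment 2: template[5:10] = CGAGT -> complement GCTCA -> reversed ACTCG
Fragment 3: template[10:15] = CTTTT -> complement GAAAA -> reversed AAAAG
Fragment 4: template[15:20] = CTCTG -> complement GAGAC -> reversed CAGAG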